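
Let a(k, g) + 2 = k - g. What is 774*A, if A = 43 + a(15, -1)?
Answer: 44118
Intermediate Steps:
a(k, g) = -2 + k - g (a(k, g) = -2 + (k - g) = -2 + k - g)
A = 57 (A = 43 + (-2 + 15 - 1*(-1)) = 43 + (-2 + 15 + 1) = 43 + 14 = 57)
774*A = 774*57 = 44118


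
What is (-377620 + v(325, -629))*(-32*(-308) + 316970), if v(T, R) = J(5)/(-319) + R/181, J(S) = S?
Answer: -7125984267795936/57739 ≈ -1.2342e+11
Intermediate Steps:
v(T, R) = -5/319 + R/181 (v(T, R) = 5/(-319) + R/181 = 5*(-1/319) + R*(1/181) = -5/319 + R/181)
(-377620 + v(325, -629))*(-32*(-308) + 316970) = (-377620 + (-5/319 + (1/181)*(-629)))*(-32*(-308) + 316970) = (-377620 + (-5/319 - 629/181))*(9856 + 316970) = (-377620 - 201556/57739)*326826 = -21803602736/57739*326826 = -7125984267795936/57739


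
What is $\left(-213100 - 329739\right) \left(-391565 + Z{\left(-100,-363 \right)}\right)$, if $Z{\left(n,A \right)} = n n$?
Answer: $207128363035$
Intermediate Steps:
$Z{\left(n,A \right)} = n^{2}$
$\left(-213100 - 329739\right) \left(-391565 + Z{\left(-100,-363 \right)}\right) = \left(-213100 - 329739\right) \left(-391565 + \left(-100\right)^{2}\right) = - 542839 \left(-391565 + 10000\right) = \left(-542839\right) \left(-381565\right) = 207128363035$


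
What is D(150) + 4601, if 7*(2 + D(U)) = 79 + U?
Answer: 32422/7 ≈ 4631.7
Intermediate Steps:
D(U) = 65/7 + U/7 (D(U) = -2 + (79 + U)/7 = -2 + (79/7 + U/7) = 65/7 + U/7)
D(150) + 4601 = (65/7 + (⅐)*150) + 4601 = (65/7 + 150/7) + 4601 = 215/7 + 4601 = 32422/7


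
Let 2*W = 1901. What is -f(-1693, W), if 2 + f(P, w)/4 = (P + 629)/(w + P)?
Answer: 3368/1485 ≈ 2.2680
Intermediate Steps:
W = 1901/2 (W = (½)*1901 = 1901/2 ≈ 950.50)
f(P, w) = -8 + 4*(629 + P)/(P + w) (f(P, w) = -8 + 4*((P + 629)/(w + P)) = -8 + 4*((629 + P)/(P + w)) = -8 + 4*(629 + P)/(P + w))
-f(-1693, W) = -4*(629 - 1*(-1693) - 2*1901/2)/(-1693 + 1901/2) = -4*(629 + 1693 - 1901)/(-1485/2) = -4*(-2)*421/1485 = -1*(-3368/1485) = 3368/1485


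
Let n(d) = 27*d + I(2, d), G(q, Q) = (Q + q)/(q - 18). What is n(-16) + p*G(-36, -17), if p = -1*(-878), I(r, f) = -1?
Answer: 11576/27 ≈ 428.74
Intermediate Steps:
G(q, Q) = (Q + q)/(-18 + q)
p = 878
n(d) = -1 + 27*d (n(d) = 27*d - 1 = -1 + 27*d)
n(-16) + p*G(-36, -17) = (-1 + 27*(-16)) + 878*((-17 - 36)/(-18 - 36)) = (-1 - 432) + 878*(-53/(-54)) = -433 + 878*(-1/54*(-53)) = -433 + 878*(53/54) = -433 + 23267/27 = 11576/27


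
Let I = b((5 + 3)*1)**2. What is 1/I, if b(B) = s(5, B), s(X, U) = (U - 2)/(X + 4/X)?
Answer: 841/900 ≈ 0.93444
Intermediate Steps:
s(X, U) = (-2 + U)/(X + 4/X)
b(B) = -10/29 + 5*B/29 (b(B) = 5*(-2 + B)/(4 + 5**2) = 5*(-2 + B)/(4 + 25) = 5*(-2 + B)/29 = 5*(1/29)*(-2 + B) = -10/29 + 5*B/29)
I = 900/841 (I = (-10/29 + 5*((5 + 3)*1)/29)**2 = (-10/29 + 5*(8*1)/29)**2 = (-10/29 + (5/29)*8)**2 = (-10/29 + 40/29)**2 = (30/29)**2 = 900/841 ≈ 1.0702)
1/I = 1/(900/841) = 841/900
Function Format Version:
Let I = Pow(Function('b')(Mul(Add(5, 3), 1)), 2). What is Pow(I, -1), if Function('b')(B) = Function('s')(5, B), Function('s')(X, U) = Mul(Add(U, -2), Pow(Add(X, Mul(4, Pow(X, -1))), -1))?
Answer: Rational(841, 900) ≈ 0.93444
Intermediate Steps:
Function('s')(X, U) = Mul(Pow(Add(X, Mul(4, Pow(X, -1))), -1), Add(-2, U)) (Function('s')(X, U) = Mul(Add(-2, U), Pow(Add(X, Mul(4, Pow(X, -1))), -1)) = Mul(Pow(Add(X, Mul(4, Pow(X, -1))), -1), Add(-2, U)))
Function('b')(B) = Add(Rational(-10, 29), Mul(Rational(5, 29), B)) (Function('b')(B) = Mul(5, Pow(Add(4, Pow(5, 2)), -1), Add(-2, B)) = Mul(5, Pow(Add(4, 25), -1), Add(-2, B)) = Mul(5, Pow(29, -1), Add(-2, B)) = Mul(5, Rational(1, 29), Add(-2, B)) = Add(Rational(-10, 29), Mul(Rational(5, 29), B)))
I = Rational(900, 841) (I = Pow(Add(Rational(-10, 29), Mul(Rational(5, 29), Mul(Add(5, 3), 1))), 2) = Pow(Add(Rational(-10, 29), Mul(Rational(5, 29), Mul(8, 1))), 2) = Pow(Add(Rational(-10, 29), Mul(Rational(5, 29), 8)), 2) = Pow(Add(Rational(-10, 29), Rational(40, 29)), 2) = Pow(Rational(30, 29), 2) = Rational(900, 841) ≈ 1.0702)
Pow(I, -1) = Pow(Rational(900, 841), -1) = Rational(841, 900)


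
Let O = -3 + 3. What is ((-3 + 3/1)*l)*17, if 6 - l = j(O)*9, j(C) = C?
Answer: 0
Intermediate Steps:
O = 0
l = 6 (l = 6 - 0*9 = 6 - 1*0 = 6 + 0 = 6)
((-3 + 3/1)*l)*17 = ((-3 + 3/1)*6)*17 = ((-3 + 3*1)*6)*17 = ((-3 + 3)*6)*17 = (0*6)*17 = 0*17 = 0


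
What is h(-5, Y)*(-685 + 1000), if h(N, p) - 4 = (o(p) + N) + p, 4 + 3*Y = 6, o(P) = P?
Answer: 105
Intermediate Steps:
Y = ⅔ (Y = -4/3 + (⅓)*6 = -4/3 + 2 = ⅔ ≈ 0.66667)
h(N, p) = 4 + N + 2*p (h(N, p) = 4 + ((p + N) + p) = 4 + ((N + p) + p) = 4 + (N + 2*p) = 4 + N + 2*p)
h(-5, Y)*(-685 + 1000) = (4 - 5 + 2*(⅔))*(-685 + 1000) = (4 - 5 + 4/3)*315 = (⅓)*315 = 105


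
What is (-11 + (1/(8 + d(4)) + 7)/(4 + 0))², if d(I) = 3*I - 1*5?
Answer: 76729/900 ≈ 85.254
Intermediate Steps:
d(I) = -5 + 3*I (d(I) = 3*I - 5 = -5 + 3*I)
(-11 + (1/(8 + d(4)) + 7)/(4 + 0))² = (-11 + (1/(8 + (-5 + 3*4)) + 7)/(4 + 0))² = (-11 + (1/(8 + (-5 + 12)) + 7)/4)² = (-11 + (1/(8 + 7) + 7)*(¼))² = (-11 + (1/15 + 7)*(¼))² = (-11 + (106/15)*(¼))² = (-11 + 53/30)² = (-277/30)² = 76729/900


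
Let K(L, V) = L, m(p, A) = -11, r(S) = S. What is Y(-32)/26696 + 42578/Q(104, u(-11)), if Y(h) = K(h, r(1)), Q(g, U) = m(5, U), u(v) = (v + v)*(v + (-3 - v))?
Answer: -142082830/36707 ≈ -3870.7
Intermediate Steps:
u(v) = -6*v (u(v) = (2*v)*(-3) = -6*v)
Q(g, U) = -11
Y(h) = h
Y(-32)/26696 + 42578/Q(104, u(-11)) = -32/26696 + 42578/(-11) = -32*1/26696 + 42578*(-1/11) = -4/3337 - 42578/11 = -142082830/36707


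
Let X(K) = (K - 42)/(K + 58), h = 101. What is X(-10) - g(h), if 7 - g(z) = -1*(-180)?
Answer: 2063/12 ≈ 171.92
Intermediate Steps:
g(z) = -173 (g(z) = 7 - (-1)*(-180) = 7 - 1*180 = 7 - 180 = -173)
X(K) = (-42 + K)/(58 + K)
X(-10) - g(h) = (-42 - 10)/(58 - 10) - 1*(-173) = -52/48 + 173 = (1/48)*(-52) + 173 = -13/12 + 173 = 2063/12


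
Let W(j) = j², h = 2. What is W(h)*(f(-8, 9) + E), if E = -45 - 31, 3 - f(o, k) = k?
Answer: -328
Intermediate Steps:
f(o, k) = 3 - k
E = -76
W(h)*(f(-8, 9) + E) = 2²*((3 - 1*9) - 76) = 4*((3 - 9) - 76) = 4*(-6 - 76) = 4*(-82) = -328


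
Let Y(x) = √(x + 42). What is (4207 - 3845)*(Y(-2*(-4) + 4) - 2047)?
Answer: -741014 + 1086*√6 ≈ -7.3835e+5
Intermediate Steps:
Y(x) = √(42 + x)
(4207 - 3845)*(Y(-2*(-4) + 4) - 2047) = (4207 - 3845)*(√(42 + (-2*(-4) + 4)) - 2047) = 362*(√(42 + (8 + 4)) - 2047) = 362*(√(42 + 12) - 2047) = 362*(√54 - 2047) = 362*(3*√6 - 2047) = 362*(-2047 + 3*√6) = -741014 + 1086*√6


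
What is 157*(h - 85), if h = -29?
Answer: -17898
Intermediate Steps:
157*(h - 85) = 157*(-29 - 85) = 157*(-114) = -17898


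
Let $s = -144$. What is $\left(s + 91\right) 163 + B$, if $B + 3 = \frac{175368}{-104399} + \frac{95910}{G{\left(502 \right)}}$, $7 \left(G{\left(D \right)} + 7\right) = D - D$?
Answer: $- \frac{16329648772}{730793} \approx -22345.0$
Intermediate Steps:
$G{\left(D \right)} = -7$ ($G{\left(D \right)} = -7 + \frac{D - D}{7} = -7 + \frac{1}{7} \cdot 0 = -7 + 0 = -7$)
$B = - \frac{10016328045}{730793}$ ($B = -3 + \left(\frac{175368}{-104399} + \frac{95910}{-7}\right) = -3 + \left(175368 \left(- \frac{1}{104399}\right) + 95910 \left(- \frac{1}{7}\right)\right) = -3 - \frac{10014135666}{730793} = - \frac{10016328045}{730793} \approx -13706.0$)
$\left(s + 91\right) 163 + B = \left(-144 + 91\right) 163 - \frac{10016328045}{730793} = \left(-53\right) 163 - \frac{10016328045}{730793} = -8639 - \frac{10016328045}{730793} = - \frac{16329648772}{730793}$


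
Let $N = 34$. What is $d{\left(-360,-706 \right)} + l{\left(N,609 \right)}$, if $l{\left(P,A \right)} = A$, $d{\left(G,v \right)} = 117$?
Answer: $726$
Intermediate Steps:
$d{\left(-360,-706 \right)} + l{\left(N,609 \right)} = 117 + 609 = 726$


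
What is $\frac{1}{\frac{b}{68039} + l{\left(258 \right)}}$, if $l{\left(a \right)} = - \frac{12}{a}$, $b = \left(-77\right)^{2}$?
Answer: $\frac{2925677}{118869} \approx 24.613$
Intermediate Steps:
$b = 5929$
$\frac{1}{\frac{b}{68039} + l{\left(258 \right)}} = \frac{1}{\frac{5929}{68039} - \frac{12}{258}} = \frac{1}{5929 \cdot \frac{1}{68039} - \frac{2}{43}} = \frac{1}{\frac{5929}{68039} - \frac{2}{43}} = \frac{1}{\frac{118869}{2925677}} = \frac{2925677}{118869}$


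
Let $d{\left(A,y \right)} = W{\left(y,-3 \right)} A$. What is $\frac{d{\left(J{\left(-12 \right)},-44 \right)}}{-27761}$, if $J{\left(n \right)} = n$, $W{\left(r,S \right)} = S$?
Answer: $- \frac{36}{27761} \approx -0.0012968$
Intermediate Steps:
$d{\left(A,y \right)} = - 3 A$
$\frac{d{\left(J{\left(-12 \right)},-44 \right)}}{-27761} = \frac{\left(-3\right) \left(-12\right)}{-27761} = 36 \left(- \frac{1}{27761}\right) = - \frac{36}{27761}$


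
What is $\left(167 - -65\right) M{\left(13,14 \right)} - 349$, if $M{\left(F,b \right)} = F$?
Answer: $2667$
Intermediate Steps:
$\left(167 - -65\right) M{\left(13,14 \right)} - 349 = \left(167 - -65\right) 13 - 349 = \left(167 + 65\right) 13 - 349 = 232 \cdot 13 - 349 = 3016 - 349 = 2667$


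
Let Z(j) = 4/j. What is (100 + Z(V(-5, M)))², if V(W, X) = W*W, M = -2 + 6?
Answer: 6270016/625 ≈ 10032.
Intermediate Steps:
M = 4
V(W, X) = W²
(100 + Z(V(-5, M)))² = (100 + 4/((-5)²))² = (100 + 4/25)² = (2504/25)² = 6270016/625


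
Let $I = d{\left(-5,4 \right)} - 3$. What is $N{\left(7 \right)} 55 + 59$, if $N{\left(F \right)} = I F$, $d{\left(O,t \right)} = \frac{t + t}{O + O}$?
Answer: $-1404$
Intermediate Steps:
$d{\left(O,t \right)} = \frac{t}{O}$ ($d{\left(O,t \right)} = \frac{2 t}{2 O} = 2 t \frac{1}{2 O} = \frac{t}{O}$)
$I = - \frac{19}{5}$ ($I = \frac{4}{-5} - 3 = 4 \left(- \frac{1}{5}\right) - 3 = - \frac{4}{5} - 3 = - \frac{19}{5} \approx -3.8$)
$N{\left(F \right)} = - \frac{19 F}{5}$
$N{\left(7 \right)} 55 + 59 = \left(- \frac{19}{5}\right) 7 \cdot 55 + 59 = \left(- \frac{133}{5}\right) 55 + 59 = -1463 + 59 = -1404$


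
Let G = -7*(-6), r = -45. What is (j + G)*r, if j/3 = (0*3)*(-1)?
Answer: -1890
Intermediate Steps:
j = 0 (j = 3*((0*3)*(-1)) = 3*(0*(-1)) = 3*0 = 0)
G = 42
(j + G)*r = (0 + 42)*(-45) = 42*(-45) = -1890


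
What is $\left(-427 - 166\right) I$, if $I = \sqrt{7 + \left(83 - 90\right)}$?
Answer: $0$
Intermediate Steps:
$I = 0$ ($I = \sqrt{7 - 7} = \sqrt{0} = 0$)
$\left(-427 - 166\right) I = \left(-427 - 166\right) 0 = \left(-593\right) 0 = 0$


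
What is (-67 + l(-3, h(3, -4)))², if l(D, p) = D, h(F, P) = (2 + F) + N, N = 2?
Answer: 4900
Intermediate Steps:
h(F, P) = 4 + F (h(F, P) = (2 + F) + 2 = 4 + F)
(-67 + l(-3, h(3, -4)))² = (-67 - 3)² = (-70)² = 4900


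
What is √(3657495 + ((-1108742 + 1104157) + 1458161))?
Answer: √5111071 ≈ 2260.8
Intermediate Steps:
√(3657495 + ((-1108742 + 1104157) + 1458161)) = √(3657495 + (-4585 + 1458161)) = √(3657495 + 1453576) = √5111071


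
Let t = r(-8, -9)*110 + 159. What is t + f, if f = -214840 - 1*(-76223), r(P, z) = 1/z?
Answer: -1246232/9 ≈ -1.3847e+5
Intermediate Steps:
r(P, z) = 1/z
t = 1321/9 (t = 110/(-9) + 159 = -⅑*110 + 159 = -110/9 + 159 = 1321/9 ≈ 146.78)
f = -138617 (f = -214840 + 76223 = -138617)
t + f = 1321/9 - 138617 = -1246232/9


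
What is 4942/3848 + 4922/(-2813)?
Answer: -2519005/5412212 ≈ -0.46543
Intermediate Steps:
4942/3848 + 4922/(-2813) = 4942*(1/3848) + 4922*(-1/2813) = 2471/1924 - 4922/2813 = -2519005/5412212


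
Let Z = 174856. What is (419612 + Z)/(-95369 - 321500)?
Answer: -1764/1237 ≈ -1.4260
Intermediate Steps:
(419612 + Z)/(-95369 - 321500) = (419612 + 174856)/(-95369 - 321500) = 594468/(-416869) = 594468*(-1/416869) = -1764/1237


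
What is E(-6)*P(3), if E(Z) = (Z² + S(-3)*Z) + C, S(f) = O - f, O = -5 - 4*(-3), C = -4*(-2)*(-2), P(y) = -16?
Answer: 640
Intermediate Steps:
C = -16 (C = 8*(-2) = -16)
O = 7 (O = -5 + 12 = 7)
S(f) = 7 - f
E(Z) = -16 + Z² + 10*Z (E(Z) = (Z² + (7 - 1*(-3))*Z) - 16 = (Z² + (7 + 3)*Z) - 16 = (Z² + 10*Z) - 16 = -16 + Z² + 10*Z)
E(-6)*P(3) = (-16 + (-6)² + 10*(-6))*(-16) = (-16 + 36 - 60)*(-16) = -40*(-16) = 640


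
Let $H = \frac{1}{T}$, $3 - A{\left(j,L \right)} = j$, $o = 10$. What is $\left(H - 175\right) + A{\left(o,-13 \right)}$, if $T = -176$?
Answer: $- \frac{32033}{176} \approx -182.01$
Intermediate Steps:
$A{\left(j,L \right)} = 3 - j$
$H = - \frac{1}{176}$ ($H = \frac{1}{-176} = - \frac{1}{176} \approx -0.0056818$)
$\left(H - 175\right) + A{\left(o,-13 \right)} = \left(- \frac{1}{176} - 175\right) + \left(3 - 10\right) = - \frac{30801}{176} + \left(3 - 10\right) = - \frac{30801}{176} - 7 = - \frac{32033}{176}$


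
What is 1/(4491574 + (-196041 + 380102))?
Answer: 1/4675635 ≈ 2.1387e-7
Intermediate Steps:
1/(4491574 + (-196041 + 380102)) = 1/(4491574 + 184061) = 1/4675635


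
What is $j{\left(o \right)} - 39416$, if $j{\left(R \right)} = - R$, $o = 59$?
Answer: $-39475$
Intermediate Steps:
$j{\left(o \right)} - 39416 = \left(-1\right) 59 - 39416 = -59 - 39416 = -39475$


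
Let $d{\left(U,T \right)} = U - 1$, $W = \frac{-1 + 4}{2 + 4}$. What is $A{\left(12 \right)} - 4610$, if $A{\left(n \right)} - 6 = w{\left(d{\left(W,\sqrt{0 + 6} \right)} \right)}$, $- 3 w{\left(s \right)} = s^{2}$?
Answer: $- \frac{55249}{12} \approx -4604.1$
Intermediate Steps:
$W = \frac{1}{2}$ ($W = \frac{3}{6} = 3 \cdot \frac{1}{6} = \frac{1}{2} \approx 0.5$)
$d{\left(U,T \right)} = -1 + U$ ($d{\left(U,T \right)} = U - 1 = -1 + U$)
$w{\left(s \right)} = - \frac{s^{2}}{3}$
$A{\left(n \right)} = \frac{71}{12}$ ($A{\left(n \right)} = 6 - \frac{\left(-1 + \frac{1}{2}\right)^{2}}{3} = 6 - \frac{\left(- \frac{1}{2}\right)^{2}}{3} = 6 - \frac{1}{12} = \frac{71}{12}$)
$A{\left(12 \right)} - 4610 = \frac{71}{12} - 4610 = - \frac{55249}{12}$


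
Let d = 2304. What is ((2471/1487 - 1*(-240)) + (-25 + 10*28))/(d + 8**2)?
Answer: 92317/440152 ≈ 0.20974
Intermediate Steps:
((2471/1487 - 1*(-240)) + (-25 + 10*28))/(d + 8**2) = ((2471/1487 - 1*(-240)) + (-25 + 10*28))/(2304 + 8**2) = ((2471*(1/1487) + 240) + (-25 + 280))/(2304 + 64) = ((2471/1487 + 240) + 255)/2368 = (359351/1487 + 255)*(1/2368) = (738536/1487)*(1/2368) = 92317/440152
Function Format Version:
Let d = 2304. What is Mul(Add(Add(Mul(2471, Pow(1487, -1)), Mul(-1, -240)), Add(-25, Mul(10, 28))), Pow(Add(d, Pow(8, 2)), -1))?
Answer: Rational(92317, 440152) ≈ 0.20974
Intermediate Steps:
Mul(Add(Add(Mul(2471, Pow(1487, -1)), Mul(-1, -240)), Add(-25, Mul(10, 28))), Pow(Add(d, Pow(8, 2)), -1)) = Mul(Add(Add(Mul(2471, Pow(1487, -1)), Mul(-1, -240)), Add(-25, Mul(10, 28))), Pow(Add(2304, Pow(8, 2)), -1)) = Mul(Add(Add(Mul(2471, Rational(1, 1487)), 240), Add(-25, 280)), Pow(Add(2304, 64), -1)) = Mul(Add(Add(Rational(2471, 1487), 240), 255), Pow(2368, -1)) = Mul(Add(Rational(359351, 1487), 255), Rational(1, 2368)) = Mul(Rational(738536, 1487), Rational(1, 2368)) = Rational(92317, 440152)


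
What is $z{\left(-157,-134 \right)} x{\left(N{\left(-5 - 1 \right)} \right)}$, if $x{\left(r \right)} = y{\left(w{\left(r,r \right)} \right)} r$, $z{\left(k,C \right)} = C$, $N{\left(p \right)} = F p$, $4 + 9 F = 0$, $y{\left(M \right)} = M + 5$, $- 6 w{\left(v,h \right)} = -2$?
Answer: $- \frac{17152}{9} \approx -1905.8$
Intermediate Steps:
$w{\left(v,h \right)} = \frac{1}{3}$ ($w{\left(v,h \right)} = \left(- \frac{1}{6}\right) \left(-2\right) = \frac{1}{3}$)
$y{\left(M \right)} = 5 + M$
$F = - \frac{4}{9}$ ($F = - \frac{4}{9} + \frac{1}{9} \cdot 0 = - \frac{4}{9} + 0 = - \frac{4}{9} \approx -0.44444$)
$N{\left(p \right)} = - \frac{4 p}{9}$
$x{\left(r \right)} = \frac{16 r}{3}$ ($x{\left(r \right)} = \left(5 + \frac{1}{3}\right) r = \frac{16 r}{3}$)
$z{\left(-157,-134 \right)} x{\left(N{\left(-5 - 1 \right)} \right)} = - 134 \frac{16 \left(- \frac{4 \left(-5 - 1\right)}{9}\right)}{3} = - 134 \frac{16 \left(\left(- \frac{4}{9}\right) \left(-6\right)\right)}{3} = - 134 \cdot \frac{16}{3} \cdot \frac{8}{3} = \left(-134\right) \frac{128}{9} = - \frac{17152}{9}$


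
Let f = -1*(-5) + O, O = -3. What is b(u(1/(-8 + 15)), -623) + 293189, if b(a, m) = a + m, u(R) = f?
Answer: 292568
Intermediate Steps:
f = 2 (f = -1*(-5) - 3 = 5 - 3 = 2)
u(R) = 2
b(u(1/(-8 + 15)), -623) + 293189 = (2 - 623) + 293189 = -621 + 293189 = 292568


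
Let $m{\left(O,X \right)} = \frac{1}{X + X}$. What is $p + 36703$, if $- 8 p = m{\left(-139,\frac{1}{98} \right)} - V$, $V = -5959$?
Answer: $35952$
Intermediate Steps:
$m{\left(O,X \right)} = \frac{1}{2 X}$
$p = -751$ ($p = - \frac{\frac{1}{2 \cdot \frac{1}{98}} - -5959}{8} = - \frac{\frac{\frac{1}{\frac{1}{98}}}{2} + 5959}{8} = - \frac{\frac{1}{2} \cdot 98 + 5959}{8} = - \frac{49 + 5959}{8} = \left(- \frac{1}{8}\right) 6008 = -751$)
$p + 36703 = -751 + 36703 = 35952$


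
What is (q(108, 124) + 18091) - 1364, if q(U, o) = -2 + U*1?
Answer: 16833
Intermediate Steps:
q(U, o) = -2 + U
(q(108, 124) + 18091) - 1364 = ((-2 + 108) + 18091) - 1364 = (106 + 18091) - 1364 = 18197 - 1364 = 16833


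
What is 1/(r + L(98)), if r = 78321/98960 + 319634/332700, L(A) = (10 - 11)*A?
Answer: -1646199600/158443141933 ≈ -0.010390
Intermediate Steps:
L(A) = -A
r = 2884418867/1646199600 (r = 78321*(1/98960) + 319634*(1/332700) = 78321/98960 + 159817/166350 = 2884418867/1646199600 ≈ 1.7522)
1/(r + L(98)) = 1/(2884418867/1646199600 - 1*98) = 1/(2884418867/1646199600 - 98) = 1/(-158443141933/1646199600) = -1646199600/158443141933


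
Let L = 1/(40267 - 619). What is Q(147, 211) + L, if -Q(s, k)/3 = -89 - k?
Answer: 35683201/39648 ≈ 900.00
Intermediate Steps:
Q(s, k) = 267 + 3*k (Q(s, k) = -3*(-89 - k) = 267 + 3*k)
L = 1/39648 ≈ 2.5222e-5
Q(147, 211) + L = (267 + 3*211) + 1/39648 = (267 + 633) + 1/39648 = 900 + 1/39648 = 35683201/39648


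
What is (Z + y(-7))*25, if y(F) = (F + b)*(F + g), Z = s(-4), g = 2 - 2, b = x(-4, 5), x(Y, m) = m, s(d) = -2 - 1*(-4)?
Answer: 400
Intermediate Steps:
s(d) = 2 (s(d) = -2 + 4 = 2)
b = 5
g = 0
Z = 2
y(F) = F*(5 + F) (y(F) = (F + 5)*(F + 0) = (5 + F)*F = F*(5 + F))
(Z + y(-7))*25 = (2 - 7*(5 - 7))*25 = (2 - 7*(-2))*25 = (2 + 14)*25 = 16*25 = 400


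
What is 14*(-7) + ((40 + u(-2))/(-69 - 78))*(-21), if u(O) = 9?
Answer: -91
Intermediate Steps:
14*(-7) + ((40 + u(-2))/(-69 - 78))*(-21) = 14*(-7) + ((40 + 9)/(-69 - 78))*(-21) = -98 + (49/(-147))*(-21) = -98 + (49*(-1/147))*(-21) = -98 - 1/3*(-21) = -98 + 7 = -91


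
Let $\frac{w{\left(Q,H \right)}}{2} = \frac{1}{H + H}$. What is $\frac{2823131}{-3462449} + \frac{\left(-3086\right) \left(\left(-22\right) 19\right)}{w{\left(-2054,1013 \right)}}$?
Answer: $\frac{4524442088943345}{3462449} \approx 1.3067 \cdot 10^{9}$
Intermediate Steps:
$w{\left(Q,H \right)} = \frac{1}{H}$ ($w{\left(Q,H \right)} = \frac{2}{H + H} = \frac{2}{2 H} = 2 \frac{1}{2 H} = \frac{1}{H}$)
$\frac{2823131}{-3462449} + \frac{\left(-3086\right) \left(\left(-22\right) 19\right)}{w{\left(-2054,1013 \right)}} = \frac{2823131}{-3462449} + \frac{\left(-3086\right) \left(\left(-22\right) 19\right)}{\frac{1}{1013}} = 2823131 \left(- \frac{1}{3462449}\right) + \left(-3086\right) \left(-418\right) \frac{1}{\frac{1}{1013}} = - \frac{2823131}{3462449} + 1289948 \cdot 1013 = - \frac{2823131}{3462449} + 1306717324 = \frac{4524442088943345}{3462449}$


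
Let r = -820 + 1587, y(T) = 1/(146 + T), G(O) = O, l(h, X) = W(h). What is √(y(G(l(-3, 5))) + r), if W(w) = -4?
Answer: √15465930/142 ≈ 27.695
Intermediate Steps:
l(h, X) = -4
r = 767
√(y(G(l(-3, 5))) + r) = √(1/(146 - 4) + 767) = √(1/142 + 767) = √(108915/142) = √15465930/142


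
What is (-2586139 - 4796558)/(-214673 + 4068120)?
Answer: -388563/202813 ≈ -1.9159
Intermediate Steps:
(-2586139 - 4796558)/(-214673 + 4068120) = -7382697/3853447 = -7382697*1/3853447 = -388563/202813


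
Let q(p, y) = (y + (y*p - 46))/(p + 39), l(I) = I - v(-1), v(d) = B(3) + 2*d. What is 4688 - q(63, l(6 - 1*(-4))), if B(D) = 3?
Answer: 238823/51 ≈ 4682.8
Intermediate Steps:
v(d) = 3 + 2*d
l(I) = -1 + I (l(I) = I - (3 + 2*(-1)) = I - (3 - 2) = I - 1*1 = I - 1 = -1 + I)
q(p, y) = (-46 + y + p*y)/(39 + p) (q(p, y) = (y + (p*y - 46))/(39 + p) = (y + (-46 + p*y))/(39 + p) = (-46 + y + p*y)/(39 + p))
4688 - q(63, l(6 - 1*(-4))) = 4688 - (-46 + (-1 + (6 - 1*(-4))) + 63*(-1 + (6 - 1*(-4))))/(39 + 63) = 4688 - (-46 + (-1 + (6 + 4)) + 63*(-1 + (6 + 4)))/102 = 4688 - (-46 + (-1 + 10) + 63*(-1 + 10))/102 = 4688 - (-46 + 9 + 63*9)/102 = 4688 - (-46 + 9 + 567)/102 = 4688 - 530/102 = 4688 - 1*265/51 = 4688 - 265/51 = 238823/51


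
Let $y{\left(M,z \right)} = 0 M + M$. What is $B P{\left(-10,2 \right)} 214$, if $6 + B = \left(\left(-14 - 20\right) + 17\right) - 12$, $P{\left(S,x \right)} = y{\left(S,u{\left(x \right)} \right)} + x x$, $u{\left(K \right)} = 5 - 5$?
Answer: $44940$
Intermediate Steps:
$u{\left(K \right)} = 0$
$y{\left(M,z \right)} = M$ ($y{\left(M,z \right)} = 0 + M = M$)
$P{\left(S,x \right)} = S + x^{2}$ ($P{\left(S,x \right)} = S + x x = S + x^{2}$)
$B = -35$ ($B = -6 + \left(\left(\left(-14 - 20\right) + 17\right) - 12\right) = -6 + \left(\left(-34 + 17\right) - 12\right) = -6 - 29 = -35$)
$B P{\left(-10,2 \right)} 214 = - 35 \left(-10 + 2^{2}\right) 214 = - 35 \left(-10 + 4\right) 214 = \left(-35\right) \left(-6\right) 214 = 210 \cdot 214 = 44940$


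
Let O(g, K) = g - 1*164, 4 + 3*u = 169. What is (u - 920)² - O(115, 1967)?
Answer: 748274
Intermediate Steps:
u = 55 (u = -4/3 + (⅓)*169 = -4/3 + 169/3 = 55)
O(g, K) = -164 + g (O(g, K) = g - 164 = -164 + g)
(u - 920)² - O(115, 1967) = (55 - 920)² - (-164 + 115) = (-865)² - 1*(-49) = 748225 + 49 = 748274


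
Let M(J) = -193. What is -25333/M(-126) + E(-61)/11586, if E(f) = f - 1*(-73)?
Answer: 48918409/372683 ≈ 131.26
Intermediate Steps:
E(f) = 73 + f (E(f) = f + 73 = 73 + f)
-25333/M(-126) + E(-61)/11586 = -25333/(-193) + (73 - 61)/11586 = -25333*(-1/193) + 12*(1/11586) = 25333/193 + 2/1931 = 48918409/372683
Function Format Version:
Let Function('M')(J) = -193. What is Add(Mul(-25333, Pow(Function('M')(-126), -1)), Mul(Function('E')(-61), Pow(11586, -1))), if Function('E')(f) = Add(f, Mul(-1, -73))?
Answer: Rational(48918409, 372683) ≈ 131.26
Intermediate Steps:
Function('E')(f) = Add(73, f) (Function('E')(f) = Add(f, 73) = Add(73, f))
Add(Mul(-25333, Pow(Function('M')(-126), -1)), Mul(Function('E')(-61), Pow(11586, -1))) = Add(Mul(-25333, Pow(-193, -1)), Mul(Add(73, -61), Pow(11586, -1))) = Add(Mul(-25333, Rational(-1, 193)), Mul(12, Rational(1, 11586))) = Add(Rational(25333, 193), Rational(2, 1931)) = Rational(48918409, 372683)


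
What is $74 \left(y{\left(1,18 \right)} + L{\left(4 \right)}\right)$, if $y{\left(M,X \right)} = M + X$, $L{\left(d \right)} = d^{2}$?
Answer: $2590$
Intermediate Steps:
$74 \left(y{\left(1,18 \right)} + L{\left(4 \right)}\right) = 74 \left(\left(1 + 18\right) + 4^{2}\right) = 74 \left(19 + 16\right) = 74 \cdot 35 = 2590$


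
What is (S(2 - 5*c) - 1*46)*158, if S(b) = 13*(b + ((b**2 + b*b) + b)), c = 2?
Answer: 222780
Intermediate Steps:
S(b) = 26*b + 26*b**2 (S(b) = 13*(b + ((b**2 + b**2) + b)) = 13*(b + (2*b**2 + b)) = 13*(b + (b + 2*b**2)) = 13*(2*b + 2*b**2) = 26*b + 26*b**2)
(S(2 - 5*c) - 1*46)*158 = (26*(2 - 5*2)*(1 + (2 - 5*2)) - 1*46)*158 = (26*(2 - 10)*(1 + (2 - 10)) - 46)*158 = (26*(-8)*(1 - 8) - 46)*158 = (26*(-8)*(-7) - 46)*158 = (1456 - 46)*158 = 1410*158 = 222780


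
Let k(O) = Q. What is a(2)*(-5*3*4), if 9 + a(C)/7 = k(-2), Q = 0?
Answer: 3780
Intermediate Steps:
k(O) = 0
a(C) = -63 (a(C) = -63 + 7*0 = -63 + 0 = -63)
a(2)*(-5*3*4) = -63*(-5*3)*4 = -(-945)*4 = -63*(-60) = 3780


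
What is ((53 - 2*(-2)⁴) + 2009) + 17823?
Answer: 19853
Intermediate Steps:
((53 - 2*(-2)⁴) + 2009) + 17823 = ((53 - 2*16) + 2009) + 17823 = ((53 - 32) + 2009) + 17823 = (21 + 2009) + 17823 = 2030 + 17823 = 19853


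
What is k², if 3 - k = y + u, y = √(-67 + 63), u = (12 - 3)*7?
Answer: 3596 + 240*I ≈ 3596.0 + 240.0*I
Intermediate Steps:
u = 63 (u = 9*7 = 63)
y = 2*I (y = √(-4) = 2*I ≈ 2.0*I)
k = -60 - 2*I (k = 3 - (2*I + 63) = 3 - (63 + 2*I) = 3 + (-63 - 2*I) = -60 - 2*I ≈ -60.0 - 2.0*I)
k² = (-60 - 2*I)²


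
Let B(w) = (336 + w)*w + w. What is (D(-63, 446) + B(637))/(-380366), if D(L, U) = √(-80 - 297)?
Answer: -44317/27169 - I*√377/380366 ≈ -1.6312 - 5.1047e-5*I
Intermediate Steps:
B(w) = w + w*(336 + w) (B(w) = w*(336 + w) + w = w + w*(336 + w))
D(L, U) = I*√377 (D(L, U) = √(-377) = I*√377)
(D(-63, 446) + B(637))/(-380366) = (I*√377 + 637*(337 + 637))/(-380366) = (I*√377 + 637*974)*(-1/380366) = (I*√377 + 620438)*(-1/380366) = (620438 + I*√377)*(-1/380366) = -44317/27169 - I*√377/380366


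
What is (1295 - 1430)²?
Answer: 18225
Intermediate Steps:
(1295 - 1430)² = (-135)² = 18225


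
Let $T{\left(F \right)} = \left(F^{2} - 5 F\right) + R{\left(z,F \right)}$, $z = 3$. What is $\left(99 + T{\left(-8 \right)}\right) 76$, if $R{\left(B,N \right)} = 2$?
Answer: $15580$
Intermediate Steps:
$T{\left(F \right)} = 2 + F^{2} - 5 F$ ($T{\left(F \right)} = \left(F^{2} - 5 F\right) + 2 = 2 + F^{2} - 5 F$)
$\left(99 + T{\left(-8 \right)}\right) 76 = \left(99 + \left(2 + \left(-8\right)^{2} - -40\right)\right) 76 = \left(99 + \left(2 + 64 + 40\right)\right) 76 = \left(99 + 106\right) 76 = 205 \cdot 76 = 15580$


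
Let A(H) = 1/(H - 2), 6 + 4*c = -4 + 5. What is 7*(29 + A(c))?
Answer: 2611/13 ≈ 200.85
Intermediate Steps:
c = -5/4 (c = -3/2 + (-4 + 5)/4 = -3/2 + (1/4)*1 = -3/2 + 1/4 = -5/4 ≈ -1.2500)
A(H) = 1/(-2 + H)
7*(29 + A(c)) = 7*(29 + 1/(-2 - 5/4)) = 7*(29 + 1/(-13/4)) = 7*(29 - 4/13) = 7*(373/13) = 2611/13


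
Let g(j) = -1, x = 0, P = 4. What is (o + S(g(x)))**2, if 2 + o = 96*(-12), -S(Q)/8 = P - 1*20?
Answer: 1052676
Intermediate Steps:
S(Q) = 128 (S(Q) = -8*(4 - 1*20) = -8*(4 - 20) = -8*(-16) = 128)
o = -1154 (o = -2 + 96*(-12) = -2 - 1152 = -1154)
(o + S(g(x)))**2 = (-1154 + 128)**2 = (-1026)**2 = 1052676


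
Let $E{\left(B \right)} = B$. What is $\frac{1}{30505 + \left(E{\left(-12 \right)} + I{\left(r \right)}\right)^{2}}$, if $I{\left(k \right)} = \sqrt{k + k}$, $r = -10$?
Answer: $\frac{i}{48 \sqrt{5} + 30629 i} \approx 3.2648 \cdot 10^{-5} + 1.1441 \cdot 10^{-7} i$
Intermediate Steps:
$I{\left(k \right)} = \sqrt{2} \sqrt{k}$ ($I{\left(k \right)} = \sqrt{2 k} = \sqrt{2} \sqrt{k}$)
$\frac{1}{30505 + \left(E{\left(-12 \right)} + I{\left(r \right)}\right)^{2}} = \frac{1}{30505 + \left(-12 + \sqrt{2} \sqrt{-10}\right)^{2}} = \frac{1}{30505 + \left(-12 + \sqrt{2} i \sqrt{10}\right)^{2}} = \frac{1}{30505 + \left(-12 + 2 i \sqrt{5}\right)^{2}}$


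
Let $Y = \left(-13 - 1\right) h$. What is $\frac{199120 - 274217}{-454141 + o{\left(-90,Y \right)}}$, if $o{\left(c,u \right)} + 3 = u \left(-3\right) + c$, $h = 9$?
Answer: $\frac{75097}{453856} \approx 0.16546$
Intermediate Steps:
$Y = -126$ ($Y = \left(-13 - 1\right) 9 = \left(-14\right) 9 = -126$)
$o{\left(c,u \right)} = -3 + c - 3 u$ ($o{\left(c,u \right)} = -3 + \left(u \left(-3\right) + c\right) = -3 + \left(- 3 u + c\right) = -3 + \left(c - 3 u\right) = -3 + c - 3 u$)
$\frac{199120 - 274217}{-454141 + o{\left(-90,Y \right)}} = \frac{199120 - 274217}{-454141 - -285} = - \frac{75097}{-454141 - -285} = - \frac{75097}{-454141 + 285} = - \frac{75097}{-453856} = \left(-75097\right) \left(- \frac{1}{453856}\right) = \frac{75097}{453856}$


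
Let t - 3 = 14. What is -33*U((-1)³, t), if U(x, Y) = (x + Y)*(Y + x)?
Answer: -8448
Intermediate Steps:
t = 17 (t = 3 + 14 = 17)
U(x, Y) = (Y + x)² (U(x, Y) = (Y + x)*(Y + x) = (Y + x)²)
-33*U((-1)³, t) = -33*(17 + (-1)³)² = -33*(17 - 1)² = -33*16² = -33*256 = -8448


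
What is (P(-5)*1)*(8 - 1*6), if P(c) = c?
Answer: -10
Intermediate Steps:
(P(-5)*1)*(8 - 1*6) = (-5*1)*(8 - 1*6) = -5*(8 - 6) = -5*2 = -10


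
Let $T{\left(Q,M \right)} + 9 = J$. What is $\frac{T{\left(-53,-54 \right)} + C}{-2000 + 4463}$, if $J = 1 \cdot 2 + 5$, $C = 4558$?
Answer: $\frac{4556}{2463} \approx 1.8498$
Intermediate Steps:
$J = 7$ ($J = 2 + 5 = 7$)
$T{\left(Q,M \right)} = -2$ ($T{\left(Q,M \right)} = -9 + 7 = -2$)
$\frac{T{\left(-53,-54 \right)} + C}{-2000 + 4463} = \frac{-2 + 4558}{-2000 + 4463} = \frac{4556}{2463}$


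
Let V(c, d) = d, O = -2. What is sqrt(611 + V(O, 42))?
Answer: sqrt(653) ≈ 25.554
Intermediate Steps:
sqrt(611 + V(O, 42)) = sqrt(611 + 42) = sqrt(653)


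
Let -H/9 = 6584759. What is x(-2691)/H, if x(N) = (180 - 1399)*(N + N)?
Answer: -728962/6584759 ≈ -0.11070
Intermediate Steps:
H = -59262831 (H = -9*6584759 = -59262831)
x(N) = -2438*N
x(-2691)/H = -2438*(-2691)/(-59262831) = 6560658*(-1/59262831) = -728962/6584759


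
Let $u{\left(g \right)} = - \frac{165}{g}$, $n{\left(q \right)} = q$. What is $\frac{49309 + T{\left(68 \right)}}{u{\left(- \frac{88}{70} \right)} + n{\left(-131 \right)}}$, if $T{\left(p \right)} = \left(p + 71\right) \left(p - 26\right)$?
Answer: $220588$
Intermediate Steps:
$T{\left(p \right)} = \left(-26 + p\right) \left(71 + p\right)$ ($T{\left(p \right)} = \left(71 + p\right) \left(-26 + p\right) = \left(-26 + p\right) \left(71 + p\right)$)
$\frac{49309 + T{\left(68 \right)}}{u{\left(- \frac{88}{70} \right)} + n{\left(-131 \right)}} = \frac{49309 + \left(-1846 + 68^{2} + 45 \cdot 68\right)}{- \frac{165}{\left(-88\right) \frac{1}{70}} - 131} = \frac{49309 + \left(-1846 + 4624 + 3060\right)}{- \frac{165}{\left(-88\right) \frac{1}{70}} - 131} = \frac{49309 + 5838}{- \frac{165}{- \frac{44}{35}} - 131} = \frac{55147}{\left(-165\right) \left(- \frac{35}{44}\right) - 131} = \frac{55147}{\frac{525}{4} - 131} = 55147 \frac{1}{\frac{1}{4}} = 55147 \cdot 4 = 220588$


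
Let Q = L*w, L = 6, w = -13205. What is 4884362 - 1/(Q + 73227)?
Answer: 29320825087/6003 ≈ 4.8844e+6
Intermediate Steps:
Q = -79230 (Q = 6*(-13205) = -79230)
4884362 - 1/(Q + 73227) = 4884362 - 1/(-79230 + 73227) = 4884362 - 1/(-6003) = 4884362 - 1*(-1/6003) = 4884362 + 1/6003 = 29320825087/6003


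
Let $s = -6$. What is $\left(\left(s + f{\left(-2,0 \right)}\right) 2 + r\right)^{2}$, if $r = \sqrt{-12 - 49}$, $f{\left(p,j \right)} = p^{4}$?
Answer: $339 + 40 i \sqrt{61} \approx 339.0 + 312.41 i$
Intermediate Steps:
$r = i \sqrt{61}$ ($r = \sqrt{-61} = i \sqrt{61} \approx 7.8102 i$)
$\left(\left(s + f{\left(-2,0 \right)}\right) 2 + r\right)^{2} = \left(\left(-6 + \left(-2\right)^{4}\right) 2 + i \sqrt{61}\right)^{2} = \left(\left(-6 + 16\right) 2 + i \sqrt{61}\right)^{2} = \left(10 \cdot 2 + i \sqrt{61}\right)^{2} = \left(20 + i \sqrt{61}\right)^{2}$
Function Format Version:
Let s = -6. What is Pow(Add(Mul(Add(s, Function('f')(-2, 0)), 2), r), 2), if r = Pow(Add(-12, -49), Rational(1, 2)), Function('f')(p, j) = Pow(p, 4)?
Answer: Add(339, Mul(40, I, Pow(61, Rational(1, 2)))) ≈ Add(339.00, Mul(312.41, I))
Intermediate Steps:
r = Mul(I, Pow(61, Rational(1, 2))) (r = Pow(-61, Rational(1, 2)) = Mul(I, Pow(61, Rational(1, 2))) ≈ Mul(7.8102, I))
Pow(Add(Mul(Add(s, Function('f')(-2, 0)), 2), r), 2) = Pow(Add(Mul(Add(-6, Pow(-2, 4)), 2), Mul(I, Pow(61, Rational(1, 2)))), 2) = Pow(Add(Mul(Add(-6, 16), 2), Mul(I, Pow(61, Rational(1, 2)))), 2) = Pow(Add(Mul(10, 2), Mul(I, Pow(61, Rational(1, 2)))), 2) = Pow(Add(20, Mul(I, Pow(61, Rational(1, 2)))), 2)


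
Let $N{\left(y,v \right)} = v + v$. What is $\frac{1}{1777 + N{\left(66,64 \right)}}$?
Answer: $\frac{1}{1905} \approx 0.00052493$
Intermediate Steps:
$N{\left(y,v \right)} = 2 v$
$\frac{1}{1777 + N{\left(66,64 \right)}} = \frac{1}{1777 + 2 \cdot 64} = \frac{1}{1777 + 128} = \frac{1}{1905}$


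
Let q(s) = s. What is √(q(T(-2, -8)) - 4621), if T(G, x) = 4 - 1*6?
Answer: I*√4623 ≈ 67.993*I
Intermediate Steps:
T(G, x) = -2 (T(G, x) = 4 - 6 = -2)
√(q(T(-2, -8)) - 4621) = √(-2 - 4621) = √(-4623) = I*√4623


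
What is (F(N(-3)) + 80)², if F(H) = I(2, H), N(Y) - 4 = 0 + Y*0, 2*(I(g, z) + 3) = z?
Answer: 6241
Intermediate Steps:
I(g, z) = -3 + z/2
N(Y) = 4 (N(Y) = 4 + (0 + Y*0) = 4 + (0 + 0) = 4 + 0 = 4)
F(H) = -3 + H/2
(F(N(-3)) + 80)² = ((-3 + (½)*4) + 80)² = ((-3 + 2) + 80)² = (-1 + 80)² = 79² = 6241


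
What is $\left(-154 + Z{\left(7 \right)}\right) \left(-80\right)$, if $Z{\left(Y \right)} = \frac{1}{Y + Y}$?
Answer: $\frac{86200}{7} \approx 12314.0$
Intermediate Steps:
$Z{\left(Y \right)} = \frac{1}{2 Y}$
$\left(-154 + Z{\left(7 \right)}\right) \left(-80\right) = \left(-154 + \frac{1}{2 \cdot 7}\right) \left(-80\right) = \left(-154 + \frac{1}{2} \cdot \frac{1}{7}\right) \left(-80\right) = \left(-154 + \frac{1}{14}\right) \left(-80\right) = \left(- \frac{2155}{14}\right) \left(-80\right) = \frac{86200}{7}$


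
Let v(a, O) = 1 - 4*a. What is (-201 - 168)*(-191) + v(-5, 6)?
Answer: 70500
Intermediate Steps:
(-201 - 168)*(-191) + v(-5, 6) = (-201 - 168)*(-191) + (1 - 4*(-5)) = -369*(-191) + (1 + 20) = 70479 + 21 = 70500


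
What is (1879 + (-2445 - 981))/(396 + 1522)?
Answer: -221/274 ≈ -0.80657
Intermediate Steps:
(1879 + (-2445 - 981))/(396 + 1522) = (1879 - 3426)/1918 = -1547*1/1918 = -221/274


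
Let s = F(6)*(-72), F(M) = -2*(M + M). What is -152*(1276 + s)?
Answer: -456608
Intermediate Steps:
F(M) = -4*M
s = 1728 (s = -4*6*(-72) = -24*(-72) = 1728)
-152*(1276 + s) = -152*(1276 + 1728) = -152*3004 = -456608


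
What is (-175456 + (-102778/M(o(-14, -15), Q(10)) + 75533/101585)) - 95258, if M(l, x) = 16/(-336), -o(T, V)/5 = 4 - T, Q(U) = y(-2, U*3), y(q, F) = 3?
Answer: 191754359573/101585 ≈ 1.8876e+6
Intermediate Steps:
Q(U) = 3
o(T, V) = -20 + 5*T (o(T, V) = -5*(4 - T) = -20 + 5*T)
M(l, x) = -1/21 (M(l, x) = 16*(-1/336) = -1/21)
(-175456 + (-102778/M(o(-14, -15), Q(10)) + 75533/101585)) - 95258 = (-175456 + (-102778/(-1/21) + 75533/101585)) - 95258 = (-175456 + (-102778*(-21) + 75533*(1/101585))) - 95258 = (-175456 + (2158338 + 75533/101585)) - 95258 = (-175456 + 219254841263/101585) - 95258 = 201431143503/101585 - 95258 = 191754359573/101585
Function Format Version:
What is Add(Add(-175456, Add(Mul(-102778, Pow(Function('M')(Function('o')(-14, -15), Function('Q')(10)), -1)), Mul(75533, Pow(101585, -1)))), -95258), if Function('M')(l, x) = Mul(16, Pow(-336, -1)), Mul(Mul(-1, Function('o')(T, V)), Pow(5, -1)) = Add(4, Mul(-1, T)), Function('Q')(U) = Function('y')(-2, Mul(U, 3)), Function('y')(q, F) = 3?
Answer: Rational(191754359573, 101585) ≈ 1.8876e+6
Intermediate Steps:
Function('Q')(U) = 3
Function('o')(T, V) = Add(-20, Mul(5, T)) (Function('o')(T, V) = Mul(-5, Add(4, Mul(-1, T))) = Add(-20, Mul(5, T)))
Function('M')(l, x) = Rational(-1, 21) (Function('M')(l, x) = Mul(16, Rational(-1, 336)) = Rational(-1, 21))
Add(Add(-175456, Add(Mul(-102778, Pow(Function('M')(Function('o')(-14, -15), Function('Q')(10)), -1)), Mul(75533, Pow(101585, -1)))), -95258) = Add(Add(-175456, Add(Mul(-102778, Pow(Rational(-1, 21), -1)), Mul(75533, Pow(101585, -1)))), -95258) = Add(Add(-175456, Add(Mul(-102778, -21), Mul(75533, Rational(1, 101585)))), -95258) = Add(Add(-175456, Add(2158338, Rational(75533, 101585))), -95258) = Add(Add(-175456, Rational(219254841263, 101585)), -95258) = Add(Rational(201431143503, 101585), -95258) = Rational(191754359573, 101585)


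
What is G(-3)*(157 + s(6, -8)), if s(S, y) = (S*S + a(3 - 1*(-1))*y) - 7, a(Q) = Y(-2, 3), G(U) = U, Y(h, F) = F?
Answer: -486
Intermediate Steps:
a(Q) = 3
s(S, y) = -7 + S² + 3*y (s(S, y) = (S*S + 3*y) - 7 = (S² + 3*y) - 7 = -7 + S² + 3*y)
G(-3)*(157 + s(6, -8)) = -3*(157 + (-7 + 6² + 3*(-8))) = -3*(157 + (-7 + 36 - 24)) = -3*(157 + 5) = -3*162 = -486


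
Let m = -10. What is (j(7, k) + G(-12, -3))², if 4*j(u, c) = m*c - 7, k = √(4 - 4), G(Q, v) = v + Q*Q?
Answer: 310249/16 ≈ 19391.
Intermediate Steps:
G(Q, v) = v + Q²
k = 0 (k = √0 = 0)
j(u, c) = -7/4 - 5*c/2 (j(u, c) = (-10*c - 7)/4 = (-7 - 10*c)/4 = -7/4 - 5*c/2)
(j(7, k) + G(-12, -3))² = ((-7/4 - 5/2*0) + (-3 + (-12)²))² = ((-7/4 + 0) + (-3 + 144))² = (-7/4 + 141)² = (557/4)² = 310249/16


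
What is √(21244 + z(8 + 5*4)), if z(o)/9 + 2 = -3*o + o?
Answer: √20722 ≈ 143.95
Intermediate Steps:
z(o) = -18 - 18*o (z(o) = -18 + 9*(-3*o + o) = -18 + 9*(-2*o) = -18 - 18*o)
√(21244 + z(8 + 5*4)) = √(21244 + (-18 - 18*(8 + 5*4))) = √(21244 + (-18 - 18*(8 + 20))) = √(21244 + (-18 - 18*28)) = √(21244 + (-18 - 504)) = √(21244 - 522) = √20722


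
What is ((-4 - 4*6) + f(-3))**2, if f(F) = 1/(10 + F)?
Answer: 38025/49 ≈ 776.02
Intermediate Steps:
((-4 - 4*6) + f(-3))**2 = ((-4 - 4*6) + 1/(10 - 3))**2 = ((-4 - 24) + 1/7)**2 = (-28 + 1/7)**2 = (-195/7)**2 = 38025/49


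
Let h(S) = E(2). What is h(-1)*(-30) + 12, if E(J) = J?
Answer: -48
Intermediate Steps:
h(S) = 2
h(-1)*(-30) + 12 = 2*(-30) + 12 = -60 + 12 = -48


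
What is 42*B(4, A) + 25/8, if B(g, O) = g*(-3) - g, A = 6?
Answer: -5351/8 ≈ -668.88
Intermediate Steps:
B(g, O) = -4*g (B(g, O) = -3*g - g = -4*g)
42*B(4, A) + 25/8 = 42*(-4*4) + 25/8 = 42*(-16) + 25*(⅛) = -672 + 25/8 = -5351/8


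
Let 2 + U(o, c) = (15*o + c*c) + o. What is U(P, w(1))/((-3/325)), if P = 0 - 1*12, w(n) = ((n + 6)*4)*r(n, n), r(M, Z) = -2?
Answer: -956150/3 ≈ -3.1872e+5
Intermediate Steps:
w(n) = -48 - 8*n (w(n) = ((n + 6)*4)*(-2) = ((6 + n)*4)*(-2) = (24 + 4*n)*(-2) = -48 - 8*n)
P = -12 (P = 0 - 12 = -12)
U(o, c) = -2 + c² + 16*o (U(o, c) = -2 + ((15*o + c*c) + o) = -2 + ((15*o + c²) + o) = -2 + ((c² + 15*o) + o) = -2 + (c² + 16*o) = -2 + c² + 16*o)
U(P, w(1))/((-3/325)) = (-2 + (-48 - 8*1)² + 16*(-12))/((-3/325)) = (-2 + (-48 - 8)² - 192)/((-3*1/325)) = (-2 + (-56)² - 192)/(-3/325) = (-2 + 3136 - 192)*(-325/3) = 2942*(-325/3) = -956150/3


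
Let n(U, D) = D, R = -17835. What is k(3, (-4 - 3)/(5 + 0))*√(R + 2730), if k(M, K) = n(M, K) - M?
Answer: -22*I*√15105/5 ≈ -540.77*I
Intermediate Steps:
k(M, K) = K - M
k(3, (-4 - 3)/(5 + 0))*√(R + 2730) = ((-4 - 3)/(5 + 0) - 1*3)*√(-17835 + 2730) = (-7/5 - 3)*√(-15105) = (-7*⅕ - 3)*(I*√15105) = (-7/5 - 3)*(I*√15105) = -22*I*√15105/5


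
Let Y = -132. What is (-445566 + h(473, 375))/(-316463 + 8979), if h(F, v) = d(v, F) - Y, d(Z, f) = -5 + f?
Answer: 222483/153742 ≈ 1.4471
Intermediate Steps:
h(F, v) = 127 + F (h(F, v) = (-5 + F) - 1*(-132) = (-5 + F) + 132 = 127 + F)
(-445566 + h(473, 375))/(-316463 + 8979) = (-445566 + (127 + 473))/(-316463 + 8979) = (-445566 + 600)/(-307484) = -444966*(-1/307484) = 222483/153742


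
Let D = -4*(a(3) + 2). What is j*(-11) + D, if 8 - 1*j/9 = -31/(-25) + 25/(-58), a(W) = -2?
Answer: -1032273/1450 ≈ -711.91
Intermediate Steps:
j = 93843/1450 (j = 72 - 9*(-31/(-25) + 25/(-58)) = 72 - 9*(-31*(-1/25) + 25*(-1/58)) = 72 - 9*(31/25 - 25/58) = 72 - 9*1173/1450 = 72 - 10557/1450 = 93843/1450 ≈ 64.719)
D = 0 (D = -4*(-2 + 2) = -4*0 = 0)
j*(-11) + D = (93843/1450)*(-11) + 0 = -1032273/1450 + 0 = -1032273/1450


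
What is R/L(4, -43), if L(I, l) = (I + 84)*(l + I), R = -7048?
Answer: 881/429 ≈ 2.0536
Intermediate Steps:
L(I, l) = (84 + I)*(I + l)
R/L(4, -43) = -7048/(4**2 + 84*4 + 84*(-43) + 4*(-43)) = -7048/(16 + 336 - 3612 - 172) = -7048/(-3432) = -7048*(-1/3432) = 881/429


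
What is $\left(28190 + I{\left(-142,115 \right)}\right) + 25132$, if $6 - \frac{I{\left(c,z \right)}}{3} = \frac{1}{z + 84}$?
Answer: $\frac{10614657}{199} \approx 53340.0$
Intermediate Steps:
$I{\left(c,z \right)} = 18 - \frac{3}{84 + z}$ ($I{\left(c,z \right)} = 18 - \frac{3}{z + 84} = 18 - \frac{3}{84 + z}$)
$\left(28190 + I{\left(-142,115 \right)}\right) + 25132 = \left(28190 + \frac{3 \left(503 + 6 \cdot 115\right)}{84 + 115}\right) + 25132 = \left(28190 + \frac{3 \left(503 + 690\right)}{199}\right) + 25132 = \left(28190 + 3 \cdot \frac{1}{199} \cdot 1193\right) + 25132 = \left(28190 + \frac{3579}{199}\right) + 25132 = \frac{5613389}{199} + 25132 = \frac{10614657}{199}$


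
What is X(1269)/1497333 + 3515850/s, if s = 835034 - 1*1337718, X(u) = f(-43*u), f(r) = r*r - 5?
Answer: 57365619540731/28949436222 ≈ 1981.6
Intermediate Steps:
f(r) = -5 + r² (f(r) = r² - 5 = -5 + r²)
X(u) = -5 + 1849*u² (X(u) = -5 + (-43*u)² = -5 + 1849*u²)
s = -502684 (s = 835034 - 1337718 = -502684)
X(1269)/1497333 + 3515850/s = (-5 + 1849*1269²)/1497333 + 3515850/(-502684) = (-5 + 1849*1610361)*(1/1497333) + 3515850*(-1/502684) = (-5 + 2977557489)*(1/1497333) - 135225/19334 = 2977557484*(1/1497333) - 135225/19334 = 2977557484/1497333 - 135225/19334 = 57365619540731/28949436222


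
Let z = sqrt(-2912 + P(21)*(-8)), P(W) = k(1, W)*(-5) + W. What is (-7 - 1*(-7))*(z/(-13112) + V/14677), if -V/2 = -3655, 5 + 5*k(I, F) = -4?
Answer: 0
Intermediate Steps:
k(I, F) = -9/5 (k(I, F) = -1 + (1/5)*(-4) = -1 - 4/5 = -9/5)
V = 7310 (V = -2*(-3655) = 7310)
P(W) = 9 + W (P(W) = -9/5*(-5) + W = 9 + W)
z = 4*I*sqrt(197) (z = sqrt(-2912 + (9 + 21)*(-8)) = sqrt(-2912 + 30*(-8)) = sqrt(-2912 - 240) = sqrt(-3152) = 4*I*sqrt(197) ≈ 56.143*I)
(-7 - 1*(-7))*(z/(-13112) + V/14677) = (-7 - 1*(-7))*((4*I*sqrt(197))/(-13112) + 7310/14677) = (-7 + 7)*((4*I*sqrt(197))*(-1/13112) + 7310*(1/14677)) = 0*(-I*sqrt(197)/3278 + 7310/14677) = 0*(7310/14677 - I*sqrt(197)/3278) = 0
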